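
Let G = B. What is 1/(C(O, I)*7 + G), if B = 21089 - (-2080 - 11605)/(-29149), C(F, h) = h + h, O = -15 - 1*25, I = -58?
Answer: 29149/591040588 ≈ 4.9318e-5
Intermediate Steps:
O = -40 (O = -15 - 25 = -40)
C(F, h) = 2*h
B = 614709576/29149 (B = 21089 - (-13685)*(-1)/29149 = 21089 - 1*13685/29149 = 21089 - 13685/29149 = 614709576/29149 ≈ 21089.)
G = 614709576/29149 ≈ 21089.
1/(C(O, I)*7 + G) = 1/((2*(-58))*7 + 614709576/29149) = 1/(-116*7 + 614709576/29149) = 1/(-812 + 614709576/29149) = 1/(591040588/29149) = 29149/591040588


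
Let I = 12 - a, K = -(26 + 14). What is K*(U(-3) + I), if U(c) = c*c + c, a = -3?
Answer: -840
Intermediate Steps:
U(c) = c + c² (U(c) = c² + c = c + c²)
K = -40 (K = -1*40 = -40)
I = 15 (I = 12 - 1*(-3) = 12 + 3 = 15)
K*(U(-3) + I) = -40*(-3*(1 - 3) + 15) = -40*(-3*(-2) + 15) = -40*(6 + 15) = -40*21 = -840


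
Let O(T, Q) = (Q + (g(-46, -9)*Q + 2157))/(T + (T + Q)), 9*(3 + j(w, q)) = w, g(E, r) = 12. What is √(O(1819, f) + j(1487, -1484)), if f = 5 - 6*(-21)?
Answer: 2*√5217690530/11307 ≈ 12.777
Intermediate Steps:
j(w, q) = -3 + w/9
f = 131 (f = 5 + 126 = 131)
O(T, Q) = (2157 + 13*Q)/(Q + 2*T) (O(T, Q) = (Q + (12*Q + 2157))/(T + (T + Q)) = (Q + (2157 + 12*Q))/(T + (Q + T)) = (2157 + 13*Q)/(Q + 2*T))
√(O(1819, f) + j(1487, -1484)) = √((2157 + 13*131)/(131 + 2*1819) + (-3 + (⅑)*1487)) = √((2157 + 1703)/(131 + 3638) + (-3 + 1487/9)) = √(3860/3769 + 1460/9) = √(5537480/33921) = 2*√5217690530/11307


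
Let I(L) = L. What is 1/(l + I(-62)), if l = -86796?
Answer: -1/86858 ≈ -1.1513e-5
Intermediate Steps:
1/(l + I(-62)) = 1/(-86796 - 62) = 1/(-86858) = -1/86858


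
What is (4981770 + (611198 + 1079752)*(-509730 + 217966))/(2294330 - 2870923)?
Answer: 493353354030/576593 ≈ 8.5564e+5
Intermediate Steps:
(4981770 + (611198 + 1079752)*(-509730 + 217966))/(2294330 - 2870923) = (4981770 + 1690950*(-291764))/(-576593) = (4981770 - 493358335800)*(-1/576593) = -493353354030*(-1/576593) = 493353354030/576593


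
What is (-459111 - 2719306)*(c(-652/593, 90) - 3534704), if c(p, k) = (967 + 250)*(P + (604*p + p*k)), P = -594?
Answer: 9775017689758794/593 ≈ 1.6484e+13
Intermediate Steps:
c(p, k) = -722898 + 735068*p + 1217*k*p (c(p, k) = (967 + 250)*(-594 + (604*p + p*k)) = 1217*(-594 + (604*p + k*p)) = 1217*(-594 + 604*p + k*p) = -722898 + 735068*p + 1217*k*p)
(-459111 - 2719306)*(c(-652/593, 90) - 3534704) = (-459111 - 2719306)*((-722898 + 735068*(-652/593) + 1217*90*(-652/593)) - 3534704) = -3178417*((-722898 + 735068*(-652*1/593) + 1217*90*(-652*1/593)) - 3534704) = -3178417*((-722898 + 735068*(-652/593) + 1217*90*(-652/593)) - 3534704) = -3178417*((-722898 - 479264336/593 - 71413560/593) - 3534704) = -3178417*(-979356410/593 - 3534704) = -3178417*(-3075435882/593) = 9775017689758794/593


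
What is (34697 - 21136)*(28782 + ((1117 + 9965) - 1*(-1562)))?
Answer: 561777986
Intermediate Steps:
(34697 - 21136)*(28782 + ((1117 + 9965) - 1*(-1562))) = 13561*(28782 + (11082 + 1562)) = 13561*(28782 + 12644) = 13561*41426 = 561777986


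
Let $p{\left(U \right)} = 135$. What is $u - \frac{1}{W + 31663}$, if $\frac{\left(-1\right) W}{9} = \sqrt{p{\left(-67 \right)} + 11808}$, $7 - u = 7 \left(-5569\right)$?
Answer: $\frac{39051533440477}{1001578186} - \frac{27 \sqrt{1327}}{1001578186} \approx 38990.0$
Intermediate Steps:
$u = 38990$ ($u = 7 - 7 \left(-5569\right) = 7 - -38983 = 7 + 38983 = 38990$)
$W = - 27 \sqrt{1327}$ ($W = - 9 \sqrt{135 + 11808} = - 9 \sqrt{11943} = - 9 \cdot 3 \sqrt{1327} = - 27 \sqrt{1327} \approx -983.56$)
$u - \frac{1}{W + 31663} = 38990 - \frac{1}{- 27 \sqrt{1327} + 31663} = 38990 - \frac{1}{31663 - 27 \sqrt{1327}}$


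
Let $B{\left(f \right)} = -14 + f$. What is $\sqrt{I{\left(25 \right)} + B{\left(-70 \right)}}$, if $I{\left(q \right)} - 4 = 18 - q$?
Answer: $i \sqrt{87} \approx 9.3274 i$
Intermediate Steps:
$I{\left(q \right)} = 22 - q$ ($I{\left(q \right)} = 4 - \left(-18 + q\right) = 22 - q$)
$\sqrt{I{\left(25 \right)} + B{\left(-70 \right)}} = \sqrt{\left(22 - 25\right) - 84} = \sqrt{-3 - 84} = \sqrt{-87} = i \sqrt{87}$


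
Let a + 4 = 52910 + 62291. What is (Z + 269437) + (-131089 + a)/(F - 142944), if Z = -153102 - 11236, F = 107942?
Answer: 1839345545/17501 ≈ 1.0510e+5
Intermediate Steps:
a = 115197 (a = -4 + (52910 + 62291) = -4 + 115201 = 115197)
Z = -164338
(Z + 269437) + (-131089 + a)/(F - 142944) = (-164338 + 269437) + (-131089 + 115197)/(107942 - 142944) = 105099 - 15892/(-35002) = 105099 - 15892*(-1/35002) = 105099 + 7946/17501 = 1839345545/17501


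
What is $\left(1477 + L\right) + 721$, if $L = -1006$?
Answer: $1192$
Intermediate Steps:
$\left(1477 + L\right) + 721 = \left(1477 - 1006\right) + 721 = 471 + 721 = 1192$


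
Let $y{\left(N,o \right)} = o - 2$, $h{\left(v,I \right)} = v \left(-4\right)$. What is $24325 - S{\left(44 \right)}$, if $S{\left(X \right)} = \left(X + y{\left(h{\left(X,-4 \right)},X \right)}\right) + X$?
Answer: $24195$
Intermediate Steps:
$h{\left(v,I \right)} = - 4 v$
$y{\left(N,o \right)} = -2 + o$
$S{\left(X \right)} = -2 + 3 X$ ($S{\left(X \right)} = \left(X + \left(-2 + X\right)\right) + X = \left(-2 + 2 X\right) + X = -2 + 3 X$)
$24325 - S{\left(44 \right)} = 24325 - \left(-2 + 3 \cdot 44\right) = 24325 - \left(-2 + 132\right) = 24325 - 130 = 24195$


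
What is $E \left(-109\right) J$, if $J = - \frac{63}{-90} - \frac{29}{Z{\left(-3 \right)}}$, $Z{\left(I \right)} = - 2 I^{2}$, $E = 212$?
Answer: $- \frac{2403232}{45} \approx -53405.0$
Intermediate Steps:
$J = \frac{104}{45}$ ($J = - \frac{63}{-90} - \frac{29}{\left(-2\right) \left(-3\right)^{2}} = \left(-63\right) \left(- \frac{1}{90}\right) - \frac{29}{\left(-2\right) 9} = \frac{7}{10} - \frac{29}{-18} = \frac{7}{10} - - \frac{29}{18} = \frac{7}{10} + \frac{29}{18} = \frac{104}{45} \approx 2.3111$)
$E \left(-109\right) J = 212 \left(-109\right) \frac{104}{45} = \left(-23108\right) \frac{104}{45} = - \frac{2403232}{45}$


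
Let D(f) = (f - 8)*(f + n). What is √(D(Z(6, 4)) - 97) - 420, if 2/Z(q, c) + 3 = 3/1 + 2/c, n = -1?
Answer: -420 + I*√109 ≈ -420.0 + 10.44*I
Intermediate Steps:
Z(q, c) = c (Z(q, c) = 2/(-3 + (3/1 + 2/c)) = 2/(-3 + (3*1 + 2/c)) = 2/(-3 + (3 + 2/c)) = 2/((2/c)) = 2*(c/2) = c)
D(f) = (-1 + f)*(-8 + f) (D(f) = (f - 8)*(f - 1) = (-8 + f)*(-1 + f) = (-1 + f)*(-8 + f))
√(D(Z(6, 4)) - 97) - 420 = √((8 + 4² - 9*4) - 97) - 420 = √((8 + 16 - 36) - 97) - 420 = √(-12 - 97) - 420 = √(-109) - 420 = I*√109 - 420 = -420 + I*√109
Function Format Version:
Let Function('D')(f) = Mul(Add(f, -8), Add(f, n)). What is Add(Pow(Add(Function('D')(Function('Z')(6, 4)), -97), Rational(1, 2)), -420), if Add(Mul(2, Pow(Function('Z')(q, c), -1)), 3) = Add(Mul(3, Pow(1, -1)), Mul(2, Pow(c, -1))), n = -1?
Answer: Add(-420, Mul(I, Pow(109, Rational(1, 2)))) ≈ Add(-420.00, Mul(10.440, I))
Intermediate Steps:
Function('Z')(q, c) = c (Function('Z')(q, c) = Mul(2, Pow(Add(-3, Add(Mul(3, Pow(1, -1)), Mul(2, Pow(c, -1)))), -1)) = Mul(2, Pow(Add(-3, Add(Mul(3, 1), Mul(2, Pow(c, -1)))), -1)) = Mul(2, Pow(Add(-3, Add(3, Mul(2, Pow(c, -1)))), -1)) = Mul(2, Pow(Mul(2, Pow(c, -1)), -1)) = Mul(2, Mul(Rational(1, 2), c)) = c)
Function('D')(f) = Mul(Add(-1, f), Add(-8, f)) (Function('D')(f) = Mul(Add(f, -8), Add(f, -1)) = Mul(Add(-8, f), Add(-1, f)) = Mul(Add(-1, f), Add(-8, f)))
Add(Pow(Add(Function('D')(Function('Z')(6, 4)), -97), Rational(1, 2)), -420) = Add(Pow(Add(Add(8, Pow(4, 2), Mul(-9, 4)), -97), Rational(1, 2)), -420) = Add(Pow(Add(Add(8, 16, -36), -97), Rational(1, 2)), -420) = Add(Pow(Add(-12, -97), Rational(1, 2)), -420) = Add(Pow(-109, Rational(1, 2)), -420) = Add(Mul(I, Pow(109, Rational(1, 2))), -420) = Add(-420, Mul(I, Pow(109, Rational(1, 2))))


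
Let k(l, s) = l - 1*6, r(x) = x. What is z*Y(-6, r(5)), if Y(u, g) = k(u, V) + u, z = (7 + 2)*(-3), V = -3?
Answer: 486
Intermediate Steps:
k(l, s) = -6 + l (k(l, s) = l - 6 = -6 + l)
z = -27 (z = 9*(-3) = -27)
Y(u, g) = -6 + 2*u (Y(u, g) = (-6 + u) + u = -6 + 2*u)
z*Y(-6, r(5)) = -27*(-6 + 2*(-6)) = -27*(-6 - 12) = -27*(-18) = 486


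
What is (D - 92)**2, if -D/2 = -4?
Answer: 7056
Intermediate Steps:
D = 8 (D = -2*(-4) = 8)
(D - 92)**2 = (8 - 92)**2 = (-84)**2 = 7056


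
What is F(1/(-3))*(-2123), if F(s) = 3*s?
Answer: 2123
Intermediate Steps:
F(1/(-3))*(-2123) = (3/(-3))*(-2123) = (3*(-1/3))*(-2123) = -1*(-2123) = 2123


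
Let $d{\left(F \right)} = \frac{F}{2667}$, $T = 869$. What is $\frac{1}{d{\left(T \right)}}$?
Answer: $\frac{2667}{869} \approx 3.069$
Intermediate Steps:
$d{\left(F \right)} = \frac{F}{2667}$ ($d{\left(F \right)} = F \frac{1}{2667} = \frac{F}{2667}$)
$\frac{1}{d{\left(T \right)}} = \frac{1}{\frac{1}{2667} \cdot 869} = \frac{1}{\frac{869}{2667}} = \frac{2667}{869}$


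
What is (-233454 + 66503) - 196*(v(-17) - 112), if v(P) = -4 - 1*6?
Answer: -143039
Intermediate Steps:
v(P) = -10 (v(P) = -4 - 6 = -10)
(-233454 + 66503) - 196*(v(-17) - 112) = (-233454 + 66503) - 196*(-10 - 112) = -166951 - 196*(-122) = -166951 + 23912 = -143039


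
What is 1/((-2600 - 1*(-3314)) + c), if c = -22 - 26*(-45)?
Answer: 1/1862 ≈ 0.00053706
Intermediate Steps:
c = 1148 (c = -22 + 1170 = 1148)
1/((-2600 - 1*(-3314)) + c) = 1/((-2600 - 1*(-3314)) + 1148) = 1/((-2600 + 3314) + 1148) = 1/(714 + 1148) = 1/1862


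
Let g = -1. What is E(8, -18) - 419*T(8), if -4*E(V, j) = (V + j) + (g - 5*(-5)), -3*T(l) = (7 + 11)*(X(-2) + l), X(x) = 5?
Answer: 65357/2 ≈ 32679.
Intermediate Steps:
T(l) = -30 - 6*l (T(l) = -(7 + 11)*(5 + l)/3 = -6*(5 + l) = -(90 + 18*l)/3 = -30 - 6*l)
E(V, j) = -6 - V/4 - j/4 (E(V, j) = -((V + j) + (-1 - 5*(-5)))/4 = -((V + j) + (-1 + 25))/4 = -((V + j) + 24)/4 = -(24 + V + j)/4 = -6 - V/4 - j/4)
E(8, -18) - 419*T(8) = (-6 - 1/4*8 - 1/4*(-18)) - 419*(-30 - 6*8) = (-6 - 2 + 9/2) - 419*(-30 - 48) = -7/2 - 419*(-78) = -7/2 + 32682 = 65357/2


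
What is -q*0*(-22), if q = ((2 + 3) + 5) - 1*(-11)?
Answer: 0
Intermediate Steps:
q = 21 (q = (5 + 5) + 11 = 10 + 11 = 21)
-q*0*(-22) = -21*0*(-22) = -0*(-22) = -1*0 = 0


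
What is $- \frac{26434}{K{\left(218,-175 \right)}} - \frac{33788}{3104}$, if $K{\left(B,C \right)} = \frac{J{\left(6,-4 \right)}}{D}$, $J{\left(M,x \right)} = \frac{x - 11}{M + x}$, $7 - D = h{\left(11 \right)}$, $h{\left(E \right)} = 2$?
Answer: $\frac{41000227}{2328} \approx 17612.0$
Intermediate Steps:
$D = 5$ ($D = 7 - 2 = 5$)
$J{\left(M,x \right)} = \frac{-11 + x}{M + x}$
$K{\left(B,C \right)} = - \frac{3}{2}$ ($K{\left(B,C \right)} = \frac{\frac{1}{6 - 4} \left(-11 - 4\right)}{5} = \frac{1}{2} \left(-15\right) \frac{1}{5} = \left(- \frac{15}{2}\right) \frac{1}{5} = - \frac{3}{2}$)
$- \frac{26434}{K{\left(218,-175 \right)}} - \frac{33788}{3104} = - \frac{26434}{- \frac{3}{2}} - \frac{33788}{3104} = \left(-26434\right) \left(- \frac{2}{3}\right) - \frac{8447}{776} = \frac{52868}{3} - \frac{8447}{776} = \frac{41000227}{2328}$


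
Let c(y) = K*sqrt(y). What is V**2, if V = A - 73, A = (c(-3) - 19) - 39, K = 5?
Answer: 17086 - 1310*I*sqrt(3) ≈ 17086.0 - 2269.0*I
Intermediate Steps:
c(y) = 5*sqrt(y)
A = -58 + 5*I*sqrt(3) (A = (5*sqrt(-3) - 19) - 39 = (5*(I*sqrt(3)) - 19) - 39 = (5*I*sqrt(3) - 19) - 39 = (-19 + 5*I*sqrt(3)) - 39 = -58 + 5*I*sqrt(3) ≈ -58.0 + 8.6602*I)
V = -131 + 5*I*sqrt(3) (V = (-58 + 5*I*sqrt(3)) - 73 = -131 + 5*I*sqrt(3) ≈ -131.0 + 8.6602*I)
V**2 = (-131 + 5*I*sqrt(3))**2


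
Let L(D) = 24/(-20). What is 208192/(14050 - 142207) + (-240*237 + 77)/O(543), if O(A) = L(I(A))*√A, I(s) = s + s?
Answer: -208192/128157 + 284015*√543/3258 ≈ 2029.8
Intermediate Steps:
I(s) = 2*s
L(D) = -6/5 (L(D) = 24*(-1/20) = -6/5)
O(A) = -6*√A/5
208192/(14050 - 142207) + (-240*237 + 77)/O(543) = 208192/(14050 - 142207) + (-240*237 + 77)/((-6*√543/5)) = 208192/(-128157) + (-56880 + 77)*(-5*√543/3258) = 208192*(-1/128157) - (-284015)*√543/3258 = -208192/128157 + 284015*√543/3258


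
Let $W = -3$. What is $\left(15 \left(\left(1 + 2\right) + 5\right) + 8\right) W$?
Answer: $-384$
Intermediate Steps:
$\left(15 \left(\left(1 + 2\right) + 5\right) + 8\right) W = \left(15 \left(\left(1 + 2\right) + 5\right) + 8\right) \left(-3\right) = \left(15 \left(3 + 5\right) + 8\right) \left(-3\right) = \left(15 \cdot 8 + 8\right) \left(-3\right) = \left(120 + 8\right) \left(-3\right) = 128 \left(-3\right) = -384$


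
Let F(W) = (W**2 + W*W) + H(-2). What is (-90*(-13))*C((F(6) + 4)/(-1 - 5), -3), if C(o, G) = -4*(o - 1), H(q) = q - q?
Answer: 63960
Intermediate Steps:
H(q) = 0
F(W) = 2*W**2 (F(W) = (W**2 + W*W) + 0 = (W**2 + W**2) + 0 = 2*W**2 + 0 = 2*W**2)
C(o, G) = 4 - 4*o (C(o, G) = -4*(-1 + o) = 4 - 4*o)
(-90*(-13))*C((F(6) + 4)/(-1 - 5), -3) = (-90*(-13))*(4 - 4*(2*6**2 + 4)/(-1 - 5)) = 1170*(4 - 4*(2*36 + 4)/(-6)) = 1170*(4 - 4*(72 + 4)*(-1)/6) = 1170*(4 - 304*(-1)/6) = 1170*(4 - 4*(-38/3)) = 1170*(4 + 152/3) = 1170*(164/3) = 63960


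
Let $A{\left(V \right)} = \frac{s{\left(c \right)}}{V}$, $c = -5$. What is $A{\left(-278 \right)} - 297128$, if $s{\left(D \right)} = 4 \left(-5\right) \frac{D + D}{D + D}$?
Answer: $- \frac{41300782}{139} \approx -2.9713 \cdot 10^{5}$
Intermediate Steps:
$s{\left(D \right)} = -20$ ($s{\left(D \right)} = - 20 \frac{2 D}{2 D} = - 20 \cdot 2 D \frac{1}{2 D} = \left(-20\right) 1 = -20$)
$A{\left(V \right)} = - \frac{20}{V}$
$A{\left(-278 \right)} - 297128 = - \frac{20}{-278} - 297128 = \left(-20\right) \left(- \frac{1}{278}\right) - 297128 = \frac{10}{139} - 297128 = - \frac{41300782}{139}$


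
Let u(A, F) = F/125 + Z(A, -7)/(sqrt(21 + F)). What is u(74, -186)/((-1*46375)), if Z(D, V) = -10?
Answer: 186/5796875 - 2*I*sqrt(165)/1530375 ≈ 3.2086e-5 - 1.6787e-5*I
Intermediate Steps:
u(A, F) = -10/sqrt(21 + F) + F/125 (u(A, F) = F/125 - 10/sqrt(21 + F) = -10/sqrt(21 + F) + F/125)
u(74, -186)/((-1*46375)) = (-10/sqrt(21 - 186) + (1/125)*(-186))/((-1*46375)) = (-(-2)*I*sqrt(165)/33 - 186/125)/(-46375) = (-(-2)*I*sqrt(165)/33 - 186/125)*(-1/46375) = (2*I*sqrt(165)/33 - 186/125)*(-1/46375) = (-186/125 + 2*I*sqrt(165)/33)*(-1/46375) = 186/5796875 - 2*I*sqrt(165)/1530375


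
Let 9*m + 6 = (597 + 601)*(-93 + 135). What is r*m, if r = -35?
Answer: -195650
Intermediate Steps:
m = 5590 (m = -⅔ + ((597 + 601)*(-93 + 135))/9 = -⅔ + (1198*42)/9 = -⅔ + (⅑)*50316 = -⅔ + 16772/3 = 5590)
r*m = -35*5590 = -195650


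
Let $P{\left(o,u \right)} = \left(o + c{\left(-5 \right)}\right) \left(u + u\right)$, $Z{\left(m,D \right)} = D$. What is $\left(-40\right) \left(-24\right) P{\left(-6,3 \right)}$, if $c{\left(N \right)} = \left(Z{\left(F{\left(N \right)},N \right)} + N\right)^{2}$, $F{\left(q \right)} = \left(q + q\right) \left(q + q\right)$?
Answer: $541440$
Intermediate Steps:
$F{\left(q \right)} = 4 q^{2}$ ($F{\left(q \right)} = 2 q 2 q = 4 q^{2}$)
$c{\left(N \right)} = 4 N^{2}$ ($c{\left(N \right)} = \left(N + N\right)^{2} = \left(2 N\right)^{2} = 4 N^{2}$)
$P{\left(o,u \right)} = 2 u \left(100 + o\right)$ ($P{\left(o,u \right)} = \left(o + 4 \left(-5\right)^{2}\right) \left(u + u\right) = \left(o + 4 \cdot 25\right) 2 u = \left(o + 100\right) 2 u = \left(100 + o\right) 2 u = 2 u \left(100 + o\right)$)
$\left(-40\right) \left(-24\right) P{\left(-6,3 \right)} = \left(-40\right) \left(-24\right) 2 \cdot 3 \left(100 - 6\right) = 960 \cdot 2 \cdot 3 \cdot 94 = 960 \cdot 564 = 541440$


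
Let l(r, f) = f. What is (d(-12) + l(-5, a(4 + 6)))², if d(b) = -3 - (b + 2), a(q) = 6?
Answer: 169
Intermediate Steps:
d(b) = -5 - b (d(b) = -3 - (2 + b) = -3 + (-2 - b) = -5 - b)
(d(-12) + l(-5, a(4 + 6)))² = ((-5 - 1*(-12)) + 6)² = ((-5 + 12) + 6)² = (7 + 6)² = 13² = 169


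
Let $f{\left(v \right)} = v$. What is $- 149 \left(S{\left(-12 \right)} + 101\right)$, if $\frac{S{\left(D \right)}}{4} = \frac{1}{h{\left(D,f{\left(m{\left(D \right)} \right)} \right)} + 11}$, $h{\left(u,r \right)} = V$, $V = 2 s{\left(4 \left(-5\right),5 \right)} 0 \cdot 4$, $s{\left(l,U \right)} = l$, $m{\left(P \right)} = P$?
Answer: $- \frac{166135}{11} \approx -15103.0$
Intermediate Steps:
$V = 0$ ($V = 2 \cdot 4 \left(-5\right) 0 \cdot 4 = 2 \left(-20\right) 0 = \left(-40\right) 0 = 0$)
$h{\left(u,r \right)} = 0$
$S{\left(D \right)} = \frac{4}{11}$ ($S{\left(D \right)} = \frac{4}{0 + 11} = \frac{4}{11}$)
$- 149 \left(S{\left(-12 \right)} + 101\right) = - 149 \left(\frac{4}{11} + 101\right) = \left(-149\right) \frac{1115}{11} = - \frac{166135}{11}$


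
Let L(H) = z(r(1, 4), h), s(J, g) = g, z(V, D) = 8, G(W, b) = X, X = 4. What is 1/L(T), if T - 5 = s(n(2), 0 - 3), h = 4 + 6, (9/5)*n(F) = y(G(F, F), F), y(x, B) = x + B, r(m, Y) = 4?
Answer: ⅛ ≈ 0.12500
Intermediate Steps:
G(W, b) = 4
y(x, B) = B + x
n(F) = 20/9 + 5*F/9 (n(F) = 5*(F + 4)/9 = 5*(4 + F)/9 = 20/9 + 5*F/9)
h = 10
T = 2 (T = 5 + (0 - 3) = 5 - 3 = 2)
L(H) = 8
1/L(T) = 1/8 = ⅛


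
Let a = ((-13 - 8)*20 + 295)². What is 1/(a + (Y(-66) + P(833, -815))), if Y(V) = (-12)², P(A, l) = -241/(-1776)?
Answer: 1776/28005985 ≈ 6.3415e-5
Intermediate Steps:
P(A, l) = 241/1776 (P(A, l) = -241*(-1/1776) = 241/1776)
Y(V) = 144
a = 15625 (a = (-21*20 + 295)² = (-420 + 295)² = (-125)² = 15625)
1/(a + (Y(-66) + P(833, -815))) = 1/(15625 + (144 + 241/1776)) = 1/(15625 + 255985/1776) = 1/(28005985/1776) = 1776/28005985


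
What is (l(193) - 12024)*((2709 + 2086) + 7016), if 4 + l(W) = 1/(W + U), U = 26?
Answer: -10370573747/73 ≈ -1.4206e+8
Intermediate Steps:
l(W) = -4 + 1/(26 + W) (l(W) = -4 + 1/(W + 26) = -4 + 1/(26 + W))
(l(193) - 12024)*((2709 + 2086) + 7016) = ((-103 - 4*193)/(26 + 193) - 12024)*((2709 + 2086) + 7016) = ((-103 - 772)/219 - 12024)*(4795 + 7016) = ((1/219)*(-875) - 12024)*11811 = (-875/219 - 12024)*11811 = -2634131/219*11811 = -10370573747/73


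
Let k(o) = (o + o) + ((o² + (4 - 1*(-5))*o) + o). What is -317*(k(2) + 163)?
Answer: -60547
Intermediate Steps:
k(o) = o² + 12*o (k(o) = 2*o + ((o² + (4 + 5)*o) + o) = 2*o + ((o² + 9*o) + o) = 2*o + (o² + 10*o) = o² + 12*o)
-317*(k(2) + 163) = -317*(2*(12 + 2) + 163) = -317*(2*14 + 163) = -317*(28 + 163) = -317*191 = -60547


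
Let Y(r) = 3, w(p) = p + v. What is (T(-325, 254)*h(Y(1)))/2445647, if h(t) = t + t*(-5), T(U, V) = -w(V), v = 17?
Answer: 3252/2445647 ≈ 0.0013297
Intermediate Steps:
w(p) = 17 + p (w(p) = p + 17 = 17 + p)
T(U, V) = -17 - V (T(U, V) = -(17 + V) = -17 - V)
h(t) = -4*t (h(t) = t - 5*t = -4*t)
(T(-325, 254)*h(Y(1)))/2445647 = ((-17 - 1*254)*(-4*3))/2445647 = ((-17 - 254)*(-12))*(1/2445647) = -271*(-12)*(1/2445647) = 3252*(1/2445647) = 3252/2445647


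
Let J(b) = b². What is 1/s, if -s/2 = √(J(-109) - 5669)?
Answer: -√1553/6212 ≈ -0.0063439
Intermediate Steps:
s = -4*√1553 (s = -2*√((-109)² - 5669) = -2*√(11881 - 5669) = -4*√1553 ≈ -157.63)
1/s = 1/(-4*√1553) = -√1553/6212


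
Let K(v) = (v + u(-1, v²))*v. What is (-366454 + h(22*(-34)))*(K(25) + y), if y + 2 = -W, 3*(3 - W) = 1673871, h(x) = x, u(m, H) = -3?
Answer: -205083051404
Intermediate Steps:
W = -557954 (W = 3 - ⅓*1673871 = 3 - 557957 = -557954)
K(v) = v*(-3 + v) (K(v) = (v - 3)*v = (-3 + v)*v = v*(-3 + v))
y = 557952 (y = -2 - 1*(-557954) = -2 + 557954 = 557952)
(-366454 + h(22*(-34)))*(K(25) + y) = (-366454 + 22*(-34))*(25*(-3 + 25) + 557952) = (-366454 - 748)*(25*22 + 557952) = -367202*(550 + 557952) = -367202*558502 = -205083051404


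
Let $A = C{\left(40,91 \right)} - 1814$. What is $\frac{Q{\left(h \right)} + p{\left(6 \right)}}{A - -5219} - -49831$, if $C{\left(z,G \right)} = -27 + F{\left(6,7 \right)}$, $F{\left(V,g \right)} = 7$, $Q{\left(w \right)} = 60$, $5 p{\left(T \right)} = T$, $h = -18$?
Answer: $\frac{843389981}{16925} \approx 49831.0$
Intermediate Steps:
$p{\left(T \right)} = \frac{T}{5}$
$C{\left(z,G \right)} = -20$ ($C{\left(z,G \right)} = -27 + 7 = -20$)
$A = -1834$ ($A = -20 - 1814 = -1834$)
$\frac{Q{\left(h \right)} + p{\left(6 \right)}}{A - -5219} - -49831 = \frac{60 + \frac{1}{5} \cdot 6}{-1834 - -5219} - -49831 = \frac{60 + \frac{6}{5}}{-1834 + \left(-5454 + 10673\right)} + 49831 = \frac{306}{5 \left(-1834 + 5219\right)} + 49831 = \frac{306}{5 \cdot 3385} + 49831 = \frac{306}{5} \cdot \frac{1}{3385} + 49831 = \frac{306}{16925} + 49831 = \frac{843389981}{16925}$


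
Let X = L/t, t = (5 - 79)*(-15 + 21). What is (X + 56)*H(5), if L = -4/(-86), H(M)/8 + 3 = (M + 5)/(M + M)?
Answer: -4276600/4773 ≈ -896.00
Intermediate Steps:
H(M) = -24 + 4*(5 + M)/M (H(M) = -24 + 8*((M + 5)/(M + M)) = -24 + 8*((5 + M)/((2*M))) = -24 + 8*((5 + M)*(1/(2*M))) = -24 + 8*((5 + M)/(2*M)) = -24 + 4*(5 + M)/M)
t = -444 (t = -74*6 = -444)
L = 2/43 (L = -4*(-1/86) = 2/43 ≈ 0.046512)
X = -1/9546 (X = (2/43)/(-444) = (2/43)*(-1/444) = -1/9546 ≈ -0.00010476)
(X + 56)*H(5) = (-1/9546 + 56)*(-20 + 20/5) = 534575*(-20 + 20*(⅕))/9546 = 534575*(-20 + 4)/9546 = (534575/9546)*(-16) = -4276600/4773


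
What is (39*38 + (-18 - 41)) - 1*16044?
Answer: -14621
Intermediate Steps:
(39*38 + (-18 - 41)) - 1*16044 = (1482 - 59) - 16044 = 1423 - 16044 = -14621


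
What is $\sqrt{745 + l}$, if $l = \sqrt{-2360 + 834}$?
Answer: $\sqrt{745 + i \sqrt{1526}} \approx 27.304 + 0.71535 i$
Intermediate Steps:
$l = i \sqrt{1526}$ ($l = \sqrt{-1526} = i \sqrt{1526} \approx 39.064 i$)
$\sqrt{745 + l} = \sqrt{745 + i \sqrt{1526}}$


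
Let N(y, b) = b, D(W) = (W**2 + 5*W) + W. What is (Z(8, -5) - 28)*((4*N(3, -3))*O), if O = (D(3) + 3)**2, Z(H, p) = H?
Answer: 216000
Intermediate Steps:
D(W) = W**2 + 6*W
O = 900 (O = (3*(6 + 3) + 3)**2 = (3*9 + 3)**2 = (27 + 3)**2 = 30**2 = 900)
(Z(8, -5) - 28)*((4*N(3, -3))*O) = (8 - 28)*((4*(-3))*900) = -(-240)*900 = -20*(-10800) = 216000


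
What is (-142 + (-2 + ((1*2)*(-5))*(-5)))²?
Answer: 8836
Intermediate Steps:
(-142 + (-2 + ((1*2)*(-5))*(-5)))² = (-142 + (-2 + (2*(-5))*(-5)))² = (-142 + (-2 - 10*(-5)))² = (-142 + (-2 + 50))² = (-142 + 48)² = (-94)² = 8836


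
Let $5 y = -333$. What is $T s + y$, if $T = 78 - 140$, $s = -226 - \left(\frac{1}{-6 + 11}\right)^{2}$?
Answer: $\frac{348697}{25} \approx 13948.0$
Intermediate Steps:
$s = - \frac{5651}{25}$ ($s = -226 - \left(\frac{1}{5}\right)^{2} = -226 - \frac{1}{25} = - \frac{5651}{25} \approx -226.04$)
$y = - \frac{333}{5}$ ($y = \frac{1}{5} \left(-333\right) = - \frac{333}{5} \approx -66.6$)
$T = -62$ ($T = 78 - 140 = -62$)
$T s + y = \left(-62\right) \left(- \frac{5651}{25}\right) - \frac{333}{5} = \frac{350362}{25} - \frac{333}{5} = \frac{348697}{25}$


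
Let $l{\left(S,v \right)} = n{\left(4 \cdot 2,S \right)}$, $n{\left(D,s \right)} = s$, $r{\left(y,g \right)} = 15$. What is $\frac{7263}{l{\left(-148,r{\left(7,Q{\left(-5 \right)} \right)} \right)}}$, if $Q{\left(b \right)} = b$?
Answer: $- \frac{7263}{148} \approx -49.074$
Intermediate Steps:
$l{\left(S,v \right)} = S$
$\frac{7263}{l{\left(-148,r{\left(7,Q{\left(-5 \right)} \right)} \right)}} = \frac{7263}{-148} = 7263 \left(- \frac{1}{148}\right) = - \frac{7263}{148}$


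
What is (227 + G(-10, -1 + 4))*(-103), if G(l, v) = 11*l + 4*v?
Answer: -13287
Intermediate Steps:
G(l, v) = 4*v + 11*l
(227 + G(-10, -1 + 4))*(-103) = (227 + (4*(-1 + 4) + 11*(-10)))*(-103) = (227 + (4*3 - 110))*(-103) = (227 + (12 - 110))*(-103) = (227 - 98)*(-103) = 129*(-103) = -13287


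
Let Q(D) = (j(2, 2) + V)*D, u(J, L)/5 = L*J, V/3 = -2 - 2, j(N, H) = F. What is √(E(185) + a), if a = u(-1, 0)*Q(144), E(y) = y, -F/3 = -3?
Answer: √185 ≈ 13.601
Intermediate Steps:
F = 9 (F = -3*(-3) = 9)
j(N, H) = 9
V = -12 (V = 3*(-2 - 2) = 3*(-4) = -12)
u(J, L) = 5*J*L (u(J, L) = 5*(L*J) = 5*(J*L) = 5*J*L)
Q(D) = -3*D (Q(D) = (9 - 12)*D = -3*D)
a = 0 (a = (5*(-1)*0)*(-3*144) = 0*(-432) = 0)
√(E(185) + a) = √(185 + 0) = √185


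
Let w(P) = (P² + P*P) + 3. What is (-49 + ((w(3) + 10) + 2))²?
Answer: 256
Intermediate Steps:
w(P) = 3 + 2*P² (w(P) = (P² + P²) + 3 = 2*P² + 3 = 3 + 2*P²)
(-49 + ((w(3) + 10) + 2))² = (-49 + (((3 + 2*3²) + 10) + 2))² = (-49 + (((3 + 2*9) + 10) + 2))² = (-49 + (((3 + 18) + 10) + 2))² = (-49 + ((21 + 10) + 2))² = (-49 + (31 + 2))² = (-49 + 33)² = (-16)² = 256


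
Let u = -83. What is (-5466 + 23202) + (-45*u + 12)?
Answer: 21483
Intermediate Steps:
(-5466 + 23202) + (-45*u + 12) = (-5466 + 23202) + (-45*(-83) + 12) = 17736 + (3735 + 12) = 17736 + 3747 = 21483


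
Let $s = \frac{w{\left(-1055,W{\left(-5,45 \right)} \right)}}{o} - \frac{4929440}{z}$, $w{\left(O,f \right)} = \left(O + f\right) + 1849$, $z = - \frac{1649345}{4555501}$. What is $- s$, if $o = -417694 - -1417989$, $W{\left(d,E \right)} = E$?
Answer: $- \frac{4492538678226877051}{329966311355} \approx -1.3615 \cdot 10^{7}$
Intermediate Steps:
$z = - \frac{1649345}{4555501}$ ($z = \left(-1649345\right) \frac{1}{4555501} = - \frac{1649345}{4555501} \approx -0.36206$)
$o = 1000295$ ($o = -417694 + 1417989 = 1000295$)
$w{\left(O,f \right)} = 1849 + O + f$
$s = \frac{4492538678226877051}{329966311355}$ ($s = \frac{1849 - 1055 + 45}{1000295} - \frac{4929440}{- \frac{1649345}{4555501}} = 839 \cdot \frac{1}{1000295} - - \frac{4491213769888}{329869} = \frac{839}{1000295} + \frac{4491213769888}{329869} = \frac{4492538678226877051}{329966311355} \approx 1.3615 \cdot 10^{7}$)
$- s = \left(-1\right) \frac{4492538678226877051}{329966311355} = - \frac{4492538678226877051}{329966311355}$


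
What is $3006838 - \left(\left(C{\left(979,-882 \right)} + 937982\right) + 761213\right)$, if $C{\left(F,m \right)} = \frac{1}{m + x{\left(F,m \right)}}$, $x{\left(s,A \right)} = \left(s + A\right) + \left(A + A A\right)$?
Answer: $\frac{1015067032250}{776257} \approx 1.3076 \cdot 10^{6}$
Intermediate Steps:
$x{\left(s,A \right)} = s + A^{2} + 2 A$ ($x{\left(s,A \right)} = \left(A + s\right) + \left(A + A^{2}\right) = s + A^{2} + 2 A$)
$C{\left(F,m \right)} = \frac{1}{F + m^{2} + 3 m}$ ($C{\left(F,m \right)} = \frac{1}{m + \left(F + m^{2} + 2 m\right)} = \frac{1}{F + m^{2} + 3 m}$)
$3006838 - \left(\left(C{\left(979,-882 \right)} + 937982\right) + 761213\right) = 3006838 - \left(\left(\frac{1}{979 + \left(-882\right)^{2} + 3 \left(-882\right)} + 937982\right) + 761213\right) = 3006838 - \left(\left(\frac{1}{979 + 777924 - 2646} + 937982\right) + 761213\right) = 3006838 - \left(\left(\frac{1}{776257} + 937982\right) + 761213\right) = 3006838 - \left(\frac{728115093375}{776257} + 761213\right) = 3006838 - \frac{1319012013116}{776257} = \frac{1015067032250}{776257}$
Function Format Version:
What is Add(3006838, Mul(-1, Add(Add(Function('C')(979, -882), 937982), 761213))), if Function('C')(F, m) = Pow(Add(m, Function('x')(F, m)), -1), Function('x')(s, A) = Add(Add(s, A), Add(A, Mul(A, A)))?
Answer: Rational(1015067032250, 776257) ≈ 1.3076e+6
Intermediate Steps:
Function('x')(s, A) = Add(s, Pow(A, 2), Mul(2, A)) (Function('x')(s, A) = Add(Add(A, s), Add(A, Pow(A, 2))) = Add(s, Pow(A, 2), Mul(2, A)))
Function('C')(F, m) = Pow(Add(F, Pow(m, 2), Mul(3, m)), -1) (Function('C')(F, m) = Pow(Add(m, Add(F, Pow(m, 2), Mul(2, m))), -1) = Pow(Add(F, Pow(m, 2), Mul(3, m)), -1))
Add(3006838, Mul(-1, Add(Add(Function('C')(979, -882), 937982), 761213))) = Add(3006838, Mul(-1, Add(Add(Pow(Add(979, Pow(-882, 2), Mul(3, -882)), -1), 937982), 761213))) = Add(3006838, Mul(-1, Add(Add(Pow(Add(979, 777924, -2646), -1), 937982), 761213))) = Add(3006838, Mul(-1, Add(Add(Pow(776257, -1), 937982), 761213))) = Add(3006838, Mul(-1, Add(Add(Rational(1, 776257), 937982), 761213))) = Add(3006838, Mul(-1, Add(Rational(728115093375, 776257), 761213))) = Add(3006838, Mul(-1, Rational(1319012013116, 776257))) = Add(3006838, Rational(-1319012013116, 776257)) = Rational(1015067032250, 776257)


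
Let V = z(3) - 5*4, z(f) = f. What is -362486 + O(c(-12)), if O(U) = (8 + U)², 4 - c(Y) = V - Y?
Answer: -362197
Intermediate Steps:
V = -17 (V = 3 - 5*4 = 3 - 20 = -17)
c(Y) = 21 + Y (c(Y) = 4 - (-17 - Y) = 4 + (17 + Y) = 21 + Y)
-362486 + O(c(-12)) = -362486 + (8 + (21 - 12))² = -362486 + (8 + 9)² = -362486 + 17² = -362486 + 289 = -362197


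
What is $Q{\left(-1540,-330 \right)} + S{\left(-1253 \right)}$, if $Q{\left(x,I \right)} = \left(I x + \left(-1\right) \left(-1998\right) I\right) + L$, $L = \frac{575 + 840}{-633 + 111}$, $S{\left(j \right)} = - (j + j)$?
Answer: $- \frac{77588363}{522} \approx -1.4864 \cdot 10^{5}$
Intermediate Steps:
$S{\left(j \right)} = - 2 j$
$L = - \frac{1415}{522}$ ($L = \frac{1415}{-522} = 1415 \left(- \frac{1}{522}\right) = - \frac{1415}{522} \approx -2.7107$)
$Q{\left(x,I \right)} = - \frac{1415}{522} + 1998 I + I x$ ($Q{\left(x,I \right)} = \left(I x + \left(-1\right) \left(-1998\right) I\right) - \frac{1415}{522} = \left(I x + 1998 I\right) - \frac{1415}{522} = \left(1998 I + I x\right) - \frac{1415}{522} = - \frac{1415}{522} + 1998 I + I x$)
$Q{\left(-1540,-330 \right)} + S{\left(-1253 \right)} = \left(- \frac{1415}{522} + 1998 \left(-330\right) - -508200\right) - -2506 = \left(- \frac{1415}{522} - 659340 + 508200\right) + 2506 = - \frac{78896495}{522} + 2506 = - \frac{77588363}{522}$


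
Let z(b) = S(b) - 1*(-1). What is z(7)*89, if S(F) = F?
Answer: 712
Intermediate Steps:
z(b) = 1 + b (z(b) = b - 1*(-1) = b + 1 = 1 + b)
z(7)*89 = (1 + 7)*89 = 8*89 = 712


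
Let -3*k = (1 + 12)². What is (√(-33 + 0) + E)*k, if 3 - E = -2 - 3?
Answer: -1352/3 - 169*I*√33/3 ≈ -450.67 - 323.61*I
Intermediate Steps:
E = 8 (E = 3 - (-2 - 3) = 3 - 1*(-5) = 3 + 5 = 8)
k = -169/3 (k = -(1 + 12)²/3 = -⅓*13² = -⅓*169 = -169/3 ≈ -56.333)
(√(-33 + 0) + E)*k = (√(-33 + 0) + 8)*(-169/3) = (√(-33) + 8)*(-169/3) = (I*√33 + 8)*(-169/3) = (8 + I*√33)*(-169/3) = -1352/3 - 169*I*√33/3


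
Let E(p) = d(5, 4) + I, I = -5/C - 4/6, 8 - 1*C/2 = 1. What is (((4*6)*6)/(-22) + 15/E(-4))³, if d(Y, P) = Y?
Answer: -132183370584/6199083253 ≈ -21.323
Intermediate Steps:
C = 14 (C = 16 - 2*1 = 16 - 2 = 14)
I = -43/42 (I = -5/14 - 4/6 = -5*1/14 - 4*⅙ = -5/14 - ⅔ = -43/42 ≈ -1.0238)
E(p) = 167/42 (E(p) = 5 - 43/42 = 167/42)
(((4*6)*6)/(-22) + 15/E(-4))³ = (((4*6)*6)/(-22) + 15/(167/42))³ = ((24*6)*(-1/22) + 15*(42/167))³ = (144*(-1/22) + 630/167)³ = (-72/11 + 630/167)³ = (-5094/1837)³ = -132183370584/6199083253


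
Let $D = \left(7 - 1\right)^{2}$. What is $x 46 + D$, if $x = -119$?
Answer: $-5438$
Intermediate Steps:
$D = 36$ ($D = 6^{2} = 36$)
$x 46 + D = \left(-119\right) 46 + 36 = -5474 + 36 = -5438$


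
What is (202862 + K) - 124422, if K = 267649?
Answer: 346089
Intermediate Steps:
(202862 + K) - 124422 = (202862 + 267649) - 124422 = 470511 - 124422 = 346089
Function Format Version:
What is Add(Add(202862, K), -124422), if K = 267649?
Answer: 346089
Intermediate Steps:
Add(Add(202862, K), -124422) = Add(Add(202862, 267649), -124422) = Add(470511, -124422) = 346089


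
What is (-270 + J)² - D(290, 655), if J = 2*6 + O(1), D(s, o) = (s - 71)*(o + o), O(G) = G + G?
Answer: -221354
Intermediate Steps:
O(G) = 2*G
D(s, o) = 2*o*(-71 + s) (D(s, o) = (-71 + s)*(2*o) = 2*o*(-71 + s))
J = 14 (J = 2*6 + 2*1 = 12 + 2 = 14)
(-270 + J)² - D(290, 655) = (-270 + 14)² - 2*655*(-71 + 290) = (-256)² - 2*655*219 = 65536 - 1*286890 = 65536 - 286890 = -221354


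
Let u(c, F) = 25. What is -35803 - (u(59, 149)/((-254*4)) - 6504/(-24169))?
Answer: -879173874151/24555704 ≈ -35803.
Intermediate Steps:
-35803 - (u(59, 149)/((-254*4)) - 6504/(-24169)) = -35803 - (25/((-254*4)) - 6504/(-24169)) = -35803 - (25/(-1016) - 6504*(-1/24169)) = -35803 - (25*(-1/1016) + 6504/24169) = -35803 - (-25/1016 + 6504/24169) = -35803 - 1*6003839/24555704 = -35803 - 6003839/24555704 = -879173874151/24555704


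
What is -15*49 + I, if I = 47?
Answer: -688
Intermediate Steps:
-15*49 + I = -15*49 + 47 = -735 + 47 = -688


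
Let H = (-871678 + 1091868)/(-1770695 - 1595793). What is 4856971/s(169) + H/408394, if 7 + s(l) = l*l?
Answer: 1669405893445572713/9814391711691672 ≈ 170.10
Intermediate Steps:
s(l) = -7 + l**2 (s(l) = -7 + l*l = -7 + l**2)
H = -110095/1683244 (H = 220190/(-3366488) = 220190*(-1/3366488) = -110095/1683244 ≈ -0.065406)
4856971/s(169) + H/408394 = 4856971/(-7 + 169**2) - 110095/1683244/408394 = 4856971/(-7 + 28561) - 110095/1683244*1/408394 = 4856971/28554 - 110095/687426750136 = 1669405893445572713/9814391711691672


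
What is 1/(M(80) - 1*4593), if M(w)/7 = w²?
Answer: 1/40207 ≈ 2.4871e-5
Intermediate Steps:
M(w) = 7*w²
1/(M(80) - 1*4593) = 1/(7*80² - 1*4593) = 1/(7*6400 - 4593) = 1/(44800 - 4593) = 1/40207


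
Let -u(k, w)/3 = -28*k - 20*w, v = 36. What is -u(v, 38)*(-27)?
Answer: 143208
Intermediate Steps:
u(k, w) = 60*w + 84*k (u(k, w) = -3*(-28*k - 20*w) = 60*w + 84*k)
-u(v, 38)*(-27) = -(60*38 + 84*36)*(-27) = -(2280 + 3024)*(-27) = -1*5304*(-27) = -5304*(-27) = 143208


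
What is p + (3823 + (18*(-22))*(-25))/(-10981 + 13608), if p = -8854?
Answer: -23245735/2627 ≈ -8848.8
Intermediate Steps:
p + (3823 + (18*(-22))*(-25))/(-10981 + 13608) = -8854 + (3823 + (18*(-22))*(-25))/(-10981 + 13608) = -8854 + (3823 - 396*(-25))/2627 = -8854 + (3823 + 9900)*(1/2627) = -8854 + 13723*(1/2627) = -8854 + 13723/2627 = -23245735/2627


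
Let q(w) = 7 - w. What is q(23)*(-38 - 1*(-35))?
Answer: 48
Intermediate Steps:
q(23)*(-38 - 1*(-35)) = (7 - 1*23)*(-38 - 1*(-35)) = (7 - 23)*(-38 + 35) = -16*(-3) = 48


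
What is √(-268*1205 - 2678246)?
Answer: I*√3001186 ≈ 1732.4*I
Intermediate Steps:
√(-268*1205 - 2678246) = √(-322940 - 2678246) = √(-3001186) = I*√3001186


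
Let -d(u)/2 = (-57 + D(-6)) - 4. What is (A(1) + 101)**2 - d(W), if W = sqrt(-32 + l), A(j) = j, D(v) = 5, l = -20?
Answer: 10292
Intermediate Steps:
W = 2*I*sqrt(13) (W = sqrt(-32 - 20) = sqrt(-52) = 2*I*sqrt(13) ≈ 7.2111*I)
d(u) = 112 (d(u) = -2*((-57 + 5) - 4) = -2*(-52 - 4) = -2*(-56) = 112)
(A(1) + 101)**2 - d(W) = (1 + 101)**2 - 1*112 = 102**2 - 112 = 10404 - 112 = 10292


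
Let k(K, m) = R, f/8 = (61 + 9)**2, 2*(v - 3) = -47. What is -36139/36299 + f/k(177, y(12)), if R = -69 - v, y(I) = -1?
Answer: -2849347083/3521003 ≈ -809.24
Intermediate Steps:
v = -41/2 (v = 3 + (1/2)*(-47) = 3 - 47/2 = -41/2 ≈ -20.500)
f = 39200 (f = 8*(61 + 9)**2 = 8*70**2 = 8*4900 = 39200)
R = -97/2 (R = -69 - 1*(-41/2) = -69 + 41/2 = -97/2 ≈ -48.500)
k(K, m) = -97/2
-36139/36299 + f/k(177, y(12)) = -36139/36299 + 39200/(-97/2) = -36139*1/36299 + 39200*(-2/97) = -36139/36299 - 78400/97 = -2849347083/3521003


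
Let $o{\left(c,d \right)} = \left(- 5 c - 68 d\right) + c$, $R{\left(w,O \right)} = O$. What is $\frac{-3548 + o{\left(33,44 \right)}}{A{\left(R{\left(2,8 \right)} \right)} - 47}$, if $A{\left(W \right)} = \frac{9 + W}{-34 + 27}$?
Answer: $\frac{23352}{173} \approx 134.98$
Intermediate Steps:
$o{\left(c,d \right)} = - 68 d - 4 c$ ($o{\left(c,d \right)} = \left(- 68 d - 5 c\right) + c = - 68 d - 4 c$)
$A{\left(W \right)} = - \frac{9}{7} - \frac{W}{7}$ ($A{\left(W \right)} = \frac{9 + W}{-7} = \left(9 + W\right) \left(- \frac{1}{7}\right) = - \frac{9}{7} - \frac{W}{7}$)
$\frac{-3548 + o{\left(33,44 \right)}}{A{\left(R{\left(2,8 \right)} \right)} - 47} = \frac{-3548 - 3124}{\left(- \frac{9}{7} - \frac{8}{7}\right) - 47} = \frac{-3548 - 3124}{- \frac{17}{7} - 47} = - \frac{6672}{- \frac{346}{7}} = \left(-6672\right) \left(- \frac{7}{346}\right) = \frac{23352}{173}$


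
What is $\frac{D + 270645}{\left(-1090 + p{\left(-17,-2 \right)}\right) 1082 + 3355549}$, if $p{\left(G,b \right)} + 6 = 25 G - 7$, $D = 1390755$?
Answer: $\frac{1661400}{1702253} \approx 0.976$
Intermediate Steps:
$p{\left(G,b \right)} = -13 + 25 G$ ($p{\left(G,b \right)} = -6 + \left(25 G - 7\right) = -6 + \left(-7 + 25 G\right) = -13 + 25 G$)
$\frac{D + 270645}{\left(-1090 + p{\left(-17,-2 \right)}\right) 1082 + 3355549} = \frac{1390755 + 270645}{\left(-1090 + \left(-13 + 25 \left(-17\right)\right)\right) 1082 + 3355549} = \frac{1661400}{\left(-1090 - 438\right) 1082 + 3355549} = \frac{1661400}{\left(-1528\right) 1082 + 3355549} = \frac{1661400}{-1653296 + 3355549} = \frac{1661400}{1702253}$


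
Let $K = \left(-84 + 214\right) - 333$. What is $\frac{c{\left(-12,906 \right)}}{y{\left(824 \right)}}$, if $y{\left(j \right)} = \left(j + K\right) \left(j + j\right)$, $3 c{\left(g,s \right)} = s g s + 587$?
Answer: $- \frac{9849445}{3070224} \approx -3.2081$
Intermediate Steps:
$c{\left(g,s \right)} = \frac{587}{3} + \frac{g s^{2}}{3}$ ($c{\left(g,s \right)} = \frac{s g s + 587}{3} = \frac{g s s + 587}{3} = \frac{g s^{2} + 587}{3} = \frac{587 + g s^{2}}{3} = \frac{587}{3} + \frac{g s^{2}}{3}$)
$K = -203$ ($K = 130 - 333 = -203$)
$y{\left(j \right)} = 2 j \left(-203 + j\right)$ ($y{\left(j \right)} = \left(j - 203\right) \left(j + j\right) = \left(-203 + j\right) 2 j = 2 j \left(-203 + j\right)$)
$\frac{c{\left(-12,906 \right)}}{y{\left(824 \right)}} = \frac{\frac{587}{3} + \frac{1}{3} \left(-12\right) 906^{2}}{2 \cdot 824 \left(-203 + 824\right)} = \frac{\frac{587}{3} + \frac{1}{3} \left(-12\right) 820836}{2 \cdot 824 \cdot 621} = \frac{\frac{587}{3} - 3283344}{1023408} = \left(- \frac{9849445}{3}\right) \frac{1}{1023408} = - \frac{9849445}{3070224}$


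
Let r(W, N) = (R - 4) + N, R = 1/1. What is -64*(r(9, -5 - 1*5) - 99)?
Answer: 7168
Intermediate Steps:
R = 1
r(W, N) = -3 + N (r(W, N) = (1 - 4) + N = -3 + N)
-64*(r(9, -5 - 1*5) - 99) = -64*((-3 + (-5 - 1*5)) - 99) = -64*((-3 + (-5 - 5)) - 99) = -64*((-3 - 10) - 99) = -64*(-13 - 99) = -64*(-112) = 7168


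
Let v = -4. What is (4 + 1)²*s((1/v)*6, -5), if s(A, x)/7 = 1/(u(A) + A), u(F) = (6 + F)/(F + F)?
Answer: -175/3 ≈ -58.333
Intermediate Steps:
u(F) = (6 + F)/(2*F) (u(F) = (6 + F)/((2*F)) = (6 + F)*(1/(2*F)) = (6 + F)/(2*F))
s(A, x) = 7/(A + (6 + A)/(2*A)) (s(A, x) = 7/((6 + A)/(2*A) + A) = 7/(A + (6 + A)/(2*A)))
(4 + 1)²*s((1/v)*6, -5) = (4 + 1)²*(14*((1/(-4))*6)/(6 + (1/(-4))*6 + 2*((1/(-4))*6)²)) = 5²*(14*((1*(-¼))*6)/(6 + (1*(-¼))*6 + 2*((1*(-¼))*6)²)) = 25*(14*(-¼*6)/(6 - ¼*6 + 2*(-¼*6)²)) = 25*(14*(-3/2)/(6 - 3/2 + 2*(-3/2)²)) = 25*(14*(-3/2)/(6 - 3/2 + 2*(9/4))) = 25*(14*(-3/2)/(6 - 3/2 + 9/2)) = 25*(14*(-3/2)/9) = 25*(14*(-3/2)*(⅑)) = 25*(-7/3) = -175/3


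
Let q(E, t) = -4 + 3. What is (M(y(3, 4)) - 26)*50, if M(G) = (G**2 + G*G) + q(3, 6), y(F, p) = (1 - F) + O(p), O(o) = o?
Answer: -950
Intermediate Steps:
y(F, p) = 1 + p - F (y(F, p) = (1 - F) + p = 1 + p - F)
q(E, t) = -1
M(G) = -1 + 2*G**2 (M(G) = (G**2 + G*G) - 1 = (G**2 + G**2) - 1 = 2*G**2 - 1 = -1 + 2*G**2)
(M(y(3, 4)) - 26)*50 = ((-1 + 2*(1 + 4 - 1*3)**2) - 26)*50 = ((-1 + 2*(1 + 4 - 3)**2) - 26)*50 = ((-1 + 2*2**2) - 26)*50 = ((-1 + 2*4) - 26)*50 = ((-1 + 8) - 26)*50 = (7 - 26)*50 = -19*50 = -950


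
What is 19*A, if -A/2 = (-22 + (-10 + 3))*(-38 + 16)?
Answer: -24244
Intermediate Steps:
A = -1276 (A = -2*(-22 + (-10 + 3))*(-38 + 16) = -2*(-22 - 7)*(-22) = -(-58)*(-22) = -2*638 = -1276)
19*A = 19*(-1276) = -24244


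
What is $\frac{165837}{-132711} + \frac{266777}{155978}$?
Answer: $\frac{3179106287}{6899998786} \approx 0.46074$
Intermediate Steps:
$\frac{165837}{-132711} + \frac{266777}{155978} = 165837 \left(- \frac{1}{132711}\right) + 266777 \cdot \frac{1}{155978} = - \frac{55279}{44237} + \frac{266777}{155978} = \frac{3179106287}{6899998786}$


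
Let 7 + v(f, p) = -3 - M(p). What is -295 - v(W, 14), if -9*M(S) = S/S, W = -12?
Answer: -2566/9 ≈ -285.11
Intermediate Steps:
M(S) = -⅑ (M(S) = -S/(9*S) = -⅑*1 = -⅑)
v(f, p) = -89/9 (v(f, p) = -7 + (-3 - 1*(-⅑)) = -7 + (-3 + ⅑) = -7 - 26/9 = -89/9)
-295 - v(W, 14) = -295 - 1*(-89/9) = -295 + 89/9 = -2566/9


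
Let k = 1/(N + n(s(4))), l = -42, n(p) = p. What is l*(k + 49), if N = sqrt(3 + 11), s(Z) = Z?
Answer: -2142 + 21*sqrt(14) ≈ -2063.4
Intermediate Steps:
N = sqrt(14) ≈ 3.7417
k = 1/(4 + sqrt(14)) (k = 1/(sqrt(14) + 4) = 1/(4 + sqrt(14)) ≈ 0.12917)
l*(k + 49) = -42*((2 - sqrt(14)/2) + 49) = -42*(51 - sqrt(14)/2) = -2142 + 21*sqrt(14)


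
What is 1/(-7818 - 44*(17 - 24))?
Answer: -1/7510 ≈ -0.00013316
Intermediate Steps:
1/(-7818 - 44*(17 - 24)) = 1/(-7818 - 44*(-7)) = 1/(-7818 + 308) = 1/(-7510) = -1/7510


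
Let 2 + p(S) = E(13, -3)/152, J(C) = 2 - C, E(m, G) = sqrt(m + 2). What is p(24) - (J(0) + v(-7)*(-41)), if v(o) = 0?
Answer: -4 + sqrt(15)/152 ≈ -3.9745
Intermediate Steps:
E(m, G) = sqrt(2 + m)
p(S) = -2 + sqrt(15)/152 (p(S) = -2 + sqrt(2 + 13)/152 = -2 + sqrt(15)*(1/152) = -2 + sqrt(15)/152)
p(24) - (J(0) + v(-7)*(-41)) = (-2 + sqrt(15)/152) - ((2 - 1*0) + 0*(-41)) = (-2 + sqrt(15)/152) - ((2 + 0) + 0) = (-2 + sqrt(15)/152) - (2 + 0) = (-2 + sqrt(15)/152) - 1*2 = (-2 + sqrt(15)/152) - 2 = -4 + sqrt(15)/152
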